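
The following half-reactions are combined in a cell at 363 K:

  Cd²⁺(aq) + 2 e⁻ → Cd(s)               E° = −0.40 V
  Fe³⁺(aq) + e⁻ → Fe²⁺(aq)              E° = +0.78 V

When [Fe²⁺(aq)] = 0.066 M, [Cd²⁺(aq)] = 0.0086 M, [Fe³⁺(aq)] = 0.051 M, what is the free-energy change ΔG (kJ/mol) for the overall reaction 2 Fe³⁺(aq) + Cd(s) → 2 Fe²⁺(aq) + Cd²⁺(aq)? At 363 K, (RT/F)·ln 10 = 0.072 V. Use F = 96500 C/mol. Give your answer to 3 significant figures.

E°cell = +0.78 − (−0.40) = +1.18 V; the balanced reaction transfers n = 2 electrons.
The reaction quotient is ([Fe²⁺(aq)]^2·[Cd²⁺(aq)]) / [Fe³⁺(aq)]^2 = 0.0144; by Nernst, E = +1.18 − (0.072/2)(−1.842) = +1.2463 V.
Finally ΔG = −nFE = −(2)(96500 C/mol)(+1.2463 V) = −241 kJ/mol.

−241 kJ/mol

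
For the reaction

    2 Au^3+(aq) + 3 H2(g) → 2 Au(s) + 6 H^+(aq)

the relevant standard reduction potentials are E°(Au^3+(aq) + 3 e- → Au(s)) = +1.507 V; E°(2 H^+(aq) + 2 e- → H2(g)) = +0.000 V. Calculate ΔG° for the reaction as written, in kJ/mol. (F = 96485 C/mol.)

−872 kJ/mol

In the reaction as written Au^3+(aq) is reduced, so the Au³⁺/Au couple is the cathode and 2H⁺/H₂ is the anode.
E°cell = +1.507 − (+0.000) = +1.507 V; balancing electrons gives n = 6.
ΔG° = −nFE°cell = −(6)(96485)(+1.507) J/mol = −872 kJ/mol.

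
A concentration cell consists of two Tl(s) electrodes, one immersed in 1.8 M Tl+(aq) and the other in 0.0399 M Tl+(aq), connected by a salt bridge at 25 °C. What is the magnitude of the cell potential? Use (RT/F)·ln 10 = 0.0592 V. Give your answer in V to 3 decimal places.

0.098 V

For a concentration cell E°cell = 0, since both electrodes use the same couple.
The compartment with the higher Tl+(aq) concentration (1.8 M) acts as the cathode; ions are reduced there and produced at the dilute (0.0399 M) anode.
With n = 1, Ecell = −(0.0592/1)·log([dilute]/[conc]) = −(0.0592/1)·log(0.0399/1.8) = +0.098 V.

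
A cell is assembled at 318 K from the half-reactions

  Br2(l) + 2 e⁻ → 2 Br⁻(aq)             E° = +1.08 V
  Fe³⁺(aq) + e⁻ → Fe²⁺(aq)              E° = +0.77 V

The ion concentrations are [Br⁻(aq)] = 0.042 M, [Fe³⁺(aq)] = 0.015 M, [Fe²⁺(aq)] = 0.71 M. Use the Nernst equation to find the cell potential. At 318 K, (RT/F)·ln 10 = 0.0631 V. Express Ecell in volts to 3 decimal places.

Since E°(Br₂/Br⁻) > E°(Fe³⁺/Fe²⁺), Br₂/Br⁻ serves as the cathode.
The standard potential is +1.08 − (+0.77) = +0.31 V and the balanced reaction transfers n = 2 electrons.
Balancing gives Br2(l) + 2 Fe²⁺(aq) → 2 Br⁻(aq) + 2 Fe³⁺(aq); hence Q = ([Br⁻(aq)]^2·[Fe³⁺(aq)]^2) / [Fe²⁺(aq)]^2 = 7.87×10^−7 (log Q = −6.104).
Applying E = E° − (RT ln10/nF)·log Q gives +0.31 − (0.0631/2)(−6.104) = +0.503 V.

+0.503 V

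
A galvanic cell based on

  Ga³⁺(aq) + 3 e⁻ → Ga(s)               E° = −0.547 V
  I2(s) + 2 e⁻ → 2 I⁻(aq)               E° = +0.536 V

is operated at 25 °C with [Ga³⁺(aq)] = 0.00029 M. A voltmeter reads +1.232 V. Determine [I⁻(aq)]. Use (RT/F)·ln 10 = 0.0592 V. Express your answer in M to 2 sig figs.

The I₂/I⁻ couple has the larger reduction potential, so it is the cathode: E°cell = +0.536 − (−0.547) = +1.083 V and n = 6.
Rearranging E = E° − (0.0592/n)·log Q gives log Q = 6(+1.083 − (+1.232))/0.0592 = −15.101.
Balancing electrons gives 3 I2(s) + 2 Ga(s) → 6 I⁻(aq) + 2 Ga³⁺(aq); thus Q = [I⁻(aq)]^6·[Ga³⁺(aq)]^2.
Isolating [I⁻(aq)] in Q = 10^{−15.101} yields log [I⁻(aq)] = −1.338, i.e. 0.046 M.

0.046 M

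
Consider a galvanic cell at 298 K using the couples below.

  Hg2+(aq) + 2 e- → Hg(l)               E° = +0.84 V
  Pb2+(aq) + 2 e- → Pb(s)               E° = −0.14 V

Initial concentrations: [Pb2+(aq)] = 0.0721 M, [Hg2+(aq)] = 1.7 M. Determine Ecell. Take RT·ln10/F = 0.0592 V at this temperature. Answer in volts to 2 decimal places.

+1.02 V

The Hg²⁺/Hg couple has the more positive E°, so it is the cathode; Pb²⁺/Pb is the anode.
E°cell = E°cat − E°an = +0.84 − (−0.14) = +0.98 V; n = 2.
Balancing gives Hg2+(aq) + Pb(s) → Hg(l) + Pb2+(aq); hence Q = [Pb2+(aq)] / [Hg2+(aq)] = 0.0424 (log Q = −1.373).
By the Nernst equation, E = +0.98 − (0.0592/2)·(−1.373) = +1.02 V.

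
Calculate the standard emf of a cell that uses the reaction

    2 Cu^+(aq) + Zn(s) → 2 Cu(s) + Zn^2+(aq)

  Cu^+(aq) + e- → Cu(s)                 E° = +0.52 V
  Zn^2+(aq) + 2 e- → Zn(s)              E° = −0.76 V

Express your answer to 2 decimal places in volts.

+1.28 V

Cu^+(aq) gains electrons, so the Cu⁺/Cu couple is the cathode; the Zn²⁺/Zn couple is the anode.
E°cell = E°(cathode) − E°(anode) = +0.52 − (−0.76) = +1.28 V.
The positive value indicates the reaction is spontaneous as written.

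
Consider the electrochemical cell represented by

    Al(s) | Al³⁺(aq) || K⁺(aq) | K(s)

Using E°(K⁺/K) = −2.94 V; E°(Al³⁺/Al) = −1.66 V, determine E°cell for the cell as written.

−1.28 V

By convention the left-hand electrode in cell notation is the anode (oxidation) and the right-hand electrode is the cathode (reduction).
E°cell = E°(right) − E°(left) = −2.94 − (−1.66) = −1.28 V.
The negative sign shows that, as written, the cell would require an external voltage to drive the reaction.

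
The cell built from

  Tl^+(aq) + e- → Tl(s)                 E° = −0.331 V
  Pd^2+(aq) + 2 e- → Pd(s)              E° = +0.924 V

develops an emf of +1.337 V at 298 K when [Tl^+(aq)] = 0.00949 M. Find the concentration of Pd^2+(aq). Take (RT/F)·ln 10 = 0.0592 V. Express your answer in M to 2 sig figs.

The Pd²⁺/Pd couple has the larger reduction potential, so it is the cathode: E°cell = +0.924 − (−0.331) = +1.255 V and n = 2.
Rearranging E = E° − (0.0592/n)·log Q gives log Q = 2(+1.255 − (+1.337))/0.0592 = −2.770.
For Pd^2+(aq) + 2 Tl(s) → Pd(s) + 2 Tl^+(aq), the reaction quotient is Q = [Tl^+(aq)]^2 / [Pd^2+(aq)].
Substituting the known concentrations and solving, log [Pd^2+(aq)] = −1.275 and [Pd^2+(aq)] = 0.053 M.

0.053 M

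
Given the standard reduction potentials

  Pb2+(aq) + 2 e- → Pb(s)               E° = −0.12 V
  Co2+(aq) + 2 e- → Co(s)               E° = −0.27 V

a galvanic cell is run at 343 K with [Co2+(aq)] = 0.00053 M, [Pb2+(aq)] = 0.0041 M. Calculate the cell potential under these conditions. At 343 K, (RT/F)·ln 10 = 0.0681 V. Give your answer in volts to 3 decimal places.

The Pb²⁺/Pb couple has the more positive E°, so it is the cathode; Co²⁺/Co is the anode.
The standard potential is −0.12 − (−0.27) = +0.15 V and the balanced reaction transfers n = 2 electrons.
Balancing gives Pb2+(aq) + Co(s) → Pb(s) + Co2+(aq); hence Q = [Co2+(aq)] / [Pb2+(aq)] = 0.129 (log Q = −0.889).
Applying E = E° − (RT ln10/nF)·log Q gives +0.15 − (0.0681/2)(−0.889) = +0.180 V.

+0.180 V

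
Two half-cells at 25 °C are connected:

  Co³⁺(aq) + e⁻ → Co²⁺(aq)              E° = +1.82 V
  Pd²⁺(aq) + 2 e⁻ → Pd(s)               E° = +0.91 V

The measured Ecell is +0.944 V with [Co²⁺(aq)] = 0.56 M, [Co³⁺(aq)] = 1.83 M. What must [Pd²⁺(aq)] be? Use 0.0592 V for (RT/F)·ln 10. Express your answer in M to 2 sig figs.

Co³⁺/Co²⁺ is the cathode (higher E°); E°cell = +1.82 − (+0.91) = +0.91 V with n = 2.
Since E = E° − (0.0592/n)·log Q, log Q = n(E° − E)/0.0592 = −1.149.
For 2 Co³⁺(aq) + Pd(s) → 2 Co²⁺(aq) + Pd²⁺(aq), the reaction quotient is Q = ([Co²⁺(aq)]^2·[Pd²⁺(aq)]) / [Co³⁺(aq)]^2.
Solving for the unknown gives log [Pd²⁺(aq)] = −0.120, so [Pd²⁺(aq)] ≈ 0.76 M.

0.76 M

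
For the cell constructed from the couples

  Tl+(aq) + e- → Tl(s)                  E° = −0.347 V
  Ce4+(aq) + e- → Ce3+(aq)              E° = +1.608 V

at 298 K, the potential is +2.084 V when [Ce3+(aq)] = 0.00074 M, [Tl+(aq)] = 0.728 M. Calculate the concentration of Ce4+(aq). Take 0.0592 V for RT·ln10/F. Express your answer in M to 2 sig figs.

With Ce⁴⁺/Ce³⁺ at the cathode and Tl⁺/Tl at the anode, E°cell = +1.608 − (−0.347) = +1.955 V (n = 1).
From the Nernst equation, log Q = n(E° − E)/0.0592 = 1·(+1.955 − (+2.084))/0.0592 = −2.179.
Balancing electrons gives Ce4+(aq) + Tl(s) → Ce3+(aq) + Tl+(aq); thus Q = ([Ce3+(aq)]·[Tl+(aq)]) / [Ce4+(aq)].
Isolating [Ce4+(aq)] in Q = 10^{−2.179} yields log [Ce4+(aq)] = −1.090, i.e. 0.081 M.

0.081 M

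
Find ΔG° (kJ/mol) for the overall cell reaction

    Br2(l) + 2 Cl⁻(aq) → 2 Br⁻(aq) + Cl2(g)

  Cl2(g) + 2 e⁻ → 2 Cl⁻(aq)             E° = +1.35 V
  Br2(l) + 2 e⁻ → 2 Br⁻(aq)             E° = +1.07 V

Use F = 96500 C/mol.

+54.0 kJ/mol

In the reaction as written Br2(l) is reduced, so the Br₂/Br⁻ couple is the cathode and Cl₂/Cl⁻ is the anode.
E°cell = +1.07 − (+1.35) = −0.28 V; balancing electrons gives n = 2.
ΔG° = −nFE°cell = −(2)(96500)(−0.28) J/mol = +54.0 kJ/mol.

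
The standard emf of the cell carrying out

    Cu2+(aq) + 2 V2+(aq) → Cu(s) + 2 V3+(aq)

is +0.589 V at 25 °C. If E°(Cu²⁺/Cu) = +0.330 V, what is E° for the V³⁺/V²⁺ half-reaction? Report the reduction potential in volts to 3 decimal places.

In the reaction as written the Cu²⁺/Cu couple is reduced (cathode) and V³⁺/V²⁺ is oxidized (anode), so E°cell = E°(Cu²⁺/Cu) − E°(V³⁺/V²⁺).
E°(V³⁺/V²⁺) = E°(cathode) − E°cell = +0.330 − (+0.589) = −0.259 V.

−0.259 V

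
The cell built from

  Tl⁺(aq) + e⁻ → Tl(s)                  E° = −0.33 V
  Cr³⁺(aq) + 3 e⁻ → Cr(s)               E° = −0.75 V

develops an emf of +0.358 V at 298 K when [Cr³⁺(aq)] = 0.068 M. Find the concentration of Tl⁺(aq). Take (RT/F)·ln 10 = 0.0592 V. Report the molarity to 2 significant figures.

0.037 M

Tl⁺/Tl is the cathode (higher E°); E°cell = −0.33 − (−0.75) = +0.42 V with n = 3.
Since E = E° − (0.0592/n)·log Q, log Q = n(E° − E)/0.0592 = 3.142.
Balancing electrons gives 3 Tl⁺(aq) + Cr(s) → 3 Tl(s) + Cr³⁺(aq); thus Q = [Cr³⁺(aq)] / [Tl⁺(aq)]^3.
Solving for the unknown gives log [Tl⁺(aq)] = −1.436, so [Tl⁺(aq)] ≈ 0.037 M.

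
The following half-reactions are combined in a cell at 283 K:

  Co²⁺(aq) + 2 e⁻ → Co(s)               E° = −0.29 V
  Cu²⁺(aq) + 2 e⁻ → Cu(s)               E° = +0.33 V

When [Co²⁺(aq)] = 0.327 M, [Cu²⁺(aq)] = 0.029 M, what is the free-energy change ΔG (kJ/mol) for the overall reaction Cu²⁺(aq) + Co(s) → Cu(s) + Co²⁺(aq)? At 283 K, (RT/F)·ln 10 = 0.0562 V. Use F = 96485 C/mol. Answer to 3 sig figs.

−114 kJ/mol

The standard cell potential is +0.33 − (−0.29) = +0.62 V, with n = 2 electrons in the balanced equation.
Here Q = [Co²⁺(aq)] / [Cu²⁺(aq)] = 11.3 (log Q = 1.052), giving E = +0.62 − (0.0562/2)·(1.052) = +0.5904 V.
ΔG = −nFE = −(2)(96485)(+0.5904) J/mol = −114 kJ/mol.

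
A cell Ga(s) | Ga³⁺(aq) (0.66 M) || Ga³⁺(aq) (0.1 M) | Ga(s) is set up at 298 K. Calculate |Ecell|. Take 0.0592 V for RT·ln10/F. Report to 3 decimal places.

For a concentration cell E°cell = 0, since both electrodes use the same couple.
The compartment with the higher Ga³⁺(aq) concentration (0.66 M) acts as the cathode; ions are reduced there and produced at the dilute (0.1 M) anode.
With n = 3, Ecell = −(0.0592/3)·log([dilute]/[conc]) = −(0.0592/3)·log(0.1/0.66) = +0.016 V.

0.016 V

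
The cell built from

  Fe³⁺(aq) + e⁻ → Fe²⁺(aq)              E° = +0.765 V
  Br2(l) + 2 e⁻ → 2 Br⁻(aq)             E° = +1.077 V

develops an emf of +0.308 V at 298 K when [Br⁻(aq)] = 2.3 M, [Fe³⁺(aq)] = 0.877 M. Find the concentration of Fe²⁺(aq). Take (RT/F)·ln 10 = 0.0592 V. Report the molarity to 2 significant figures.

With Br₂/Br⁻ at the cathode and Fe³⁺/Fe²⁺ at the anode, E°cell = +1.077 − (+0.765) = +0.312 V (n = 2).
Since E = E° − (0.0592/n)·log Q, log Q = n(E° − E)/0.0592 = 0.135.
The balanced reaction is Br2(l) + 2 Fe²⁺(aq) → 2 Br⁻(aq) + 2 Fe³⁺(aq), so Q = ([Br⁻(aq)]^2·[Fe³⁺(aq)]^2) / [Fe²⁺(aq)]^2.
Substituting the known concentrations and solving, log [Fe²⁺(aq)] = 0.237 and [Fe²⁺(aq)] = 1.7 M.

1.7 M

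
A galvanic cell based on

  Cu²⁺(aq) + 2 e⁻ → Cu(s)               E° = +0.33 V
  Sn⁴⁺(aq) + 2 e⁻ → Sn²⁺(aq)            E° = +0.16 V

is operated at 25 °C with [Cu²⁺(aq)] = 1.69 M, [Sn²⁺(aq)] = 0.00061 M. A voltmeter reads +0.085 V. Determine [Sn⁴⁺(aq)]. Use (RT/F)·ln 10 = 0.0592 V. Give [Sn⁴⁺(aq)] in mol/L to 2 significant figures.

Cu²⁺/Cu is the cathode (higher E°); E°cell = +0.33 − (+0.16) = +0.17 V with n = 2.
Since E = E° − (0.0592/n)·log Q, log Q = n(E° − E)/0.0592 = 2.872.
Balancing electrons gives Cu²⁺(aq) + Sn²⁺(aq) → Cu(s) + Sn⁴⁺(aq); thus Q = [Sn⁴⁺(aq)] / ([Cu²⁺(aq)]·[Sn²⁺(aq)]).
Solving for the unknown gives log [Sn⁴⁺(aq)] = −0.115, so [Sn⁴⁺(aq)] ≈ 0.77 M.

0.77 M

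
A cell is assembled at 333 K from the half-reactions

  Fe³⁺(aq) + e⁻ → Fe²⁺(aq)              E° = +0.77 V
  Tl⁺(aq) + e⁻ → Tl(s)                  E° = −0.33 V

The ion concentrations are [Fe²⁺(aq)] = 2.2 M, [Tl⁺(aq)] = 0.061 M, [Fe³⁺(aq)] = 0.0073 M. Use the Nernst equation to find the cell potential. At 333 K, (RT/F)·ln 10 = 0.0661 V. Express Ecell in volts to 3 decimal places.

+1.016 V

Fe³⁺/Fe²⁺ is reduced (cathode, E° = +0.77 V) and Tl⁺/Tl is oxidized (anode).
E°cell = +0.77 − (−0.33) = +1.10 V, with n = 1 electron transferred.
Balancing gives Fe³⁺(aq) + Tl(s) → Fe²⁺(aq) + Tl⁺(aq); hence Q = ([Fe²⁺(aq)]·[Tl⁺(aq)]) / [Fe³⁺(aq)] = 18.4 (log Q = 1.264).
By the Nernst equation, E = +1.10 − (0.0661/1)·(1.264) = +1.016 V.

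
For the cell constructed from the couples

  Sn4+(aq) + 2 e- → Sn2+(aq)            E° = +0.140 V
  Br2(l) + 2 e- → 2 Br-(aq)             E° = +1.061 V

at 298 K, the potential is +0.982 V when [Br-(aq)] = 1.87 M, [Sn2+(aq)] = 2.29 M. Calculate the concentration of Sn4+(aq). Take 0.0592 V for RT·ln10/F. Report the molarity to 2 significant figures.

0.0057 M

Br₂/Br⁻ is the cathode (higher E°); E°cell = +1.061 − (+0.140) = +0.921 V with n = 2.
From the Nernst equation, log Q = n(E° − E)/0.0592 = 2·(+0.921 − (+0.982))/0.0592 = −2.061.
The balanced reaction is Br2(l) + Sn2+(aq) → 2 Br-(aq) + Sn4+(aq), so Q = ([Br-(aq)]^2·[Sn4+(aq)]) / [Sn2+(aq)].
Solving for the unknown gives log [Sn4+(aq)] = −2.245, so [Sn4+(aq)] ≈ 0.0057 M.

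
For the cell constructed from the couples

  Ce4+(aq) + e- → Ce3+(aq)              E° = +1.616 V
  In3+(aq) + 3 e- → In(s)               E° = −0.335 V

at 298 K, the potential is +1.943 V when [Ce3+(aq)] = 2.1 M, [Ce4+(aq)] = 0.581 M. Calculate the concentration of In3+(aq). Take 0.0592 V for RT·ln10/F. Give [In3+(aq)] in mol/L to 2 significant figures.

0.054 M

The Ce⁴⁺/Ce³⁺ couple has the larger reduction potential, so it is the cathode: E°cell = +1.616 − (−0.335) = +1.951 V and n = 3.
From the Nernst equation, log Q = n(E° − E)/0.0592 = 3·(+1.951 − (+1.943))/0.0592 = 0.405.
For 3 Ce4+(aq) + In(s) → 3 Ce3+(aq) + In3+(aq), the reaction quotient is Q = ([Ce3+(aq)]^3·[In3+(aq)]) / [Ce4+(aq)]^3.
Isolating [In3+(aq)] in Q = 10^{0.405} yields log [In3+(aq)] = −1.269, i.e. 0.054 M.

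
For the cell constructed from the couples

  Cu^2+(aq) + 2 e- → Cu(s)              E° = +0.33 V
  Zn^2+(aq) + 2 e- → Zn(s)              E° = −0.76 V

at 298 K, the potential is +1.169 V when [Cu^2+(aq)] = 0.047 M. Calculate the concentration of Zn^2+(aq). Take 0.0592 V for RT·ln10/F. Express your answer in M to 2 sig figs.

0.00010 M

The Cu²⁺/Cu couple has the larger reduction potential, so it is the cathode: E°cell = +0.33 − (−0.76) = +1.09 V and n = 2.
Since E = E° − (0.0592/n)·log Q, log Q = n(E° − E)/0.0592 = −2.669.
Balancing electrons gives Cu^2+(aq) + Zn(s) → Cu(s) + Zn^2+(aq); thus Q = [Zn^2+(aq)] / [Cu^2+(aq)].
Isolating [Zn^2+(aq)] in Q = 10^{−2.669} yields log [Zn^2+(aq)] = −3.997, i.e. 0.00010 M.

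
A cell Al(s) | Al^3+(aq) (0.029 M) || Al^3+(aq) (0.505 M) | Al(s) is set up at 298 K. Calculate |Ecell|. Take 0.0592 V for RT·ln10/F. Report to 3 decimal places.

0.024 V

For a concentration cell E°cell = 0, since both electrodes use the same couple.
The compartment with the higher Al^3+(aq) concentration (0.505 M) acts as the cathode; ions are reduced there and produced at the dilute (0.029 M) anode.
With n = 3, Ecell = −(0.0592/3)·log([dilute]/[conc]) = −(0.0592/3)·log(0.029/0.505) = +0.024 V.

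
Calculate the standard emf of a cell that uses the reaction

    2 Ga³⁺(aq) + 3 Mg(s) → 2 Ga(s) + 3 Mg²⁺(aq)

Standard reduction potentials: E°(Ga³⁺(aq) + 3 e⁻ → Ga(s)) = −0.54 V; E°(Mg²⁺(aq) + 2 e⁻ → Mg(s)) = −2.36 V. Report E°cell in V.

+1.82 V

In the reaction as written, Ga³⁺(aq) is reduced (cathode) and Mg²⁺(aq) is produced by oxidation at the anode.
E°cell = E°(cathode) − E°(anode) = −0.54 − (−2.36) = +1.82 V.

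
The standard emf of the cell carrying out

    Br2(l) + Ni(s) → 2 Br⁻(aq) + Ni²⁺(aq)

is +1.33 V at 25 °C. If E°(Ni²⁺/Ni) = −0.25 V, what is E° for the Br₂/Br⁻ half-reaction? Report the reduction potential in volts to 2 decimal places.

+1.08 V

In the reaction as written the Br₂/Br⁻ couple is reduced (cathode) and Ni²⁺/Ni is oxidized (anode), so E°cell = E°(Br₂/Br⁻) − E°(Ni²⁺/Ni).
E°(Br₂/Br⁻) = E°cell + E°(anode) = +1.33 + (−0.25) = +1.08 V.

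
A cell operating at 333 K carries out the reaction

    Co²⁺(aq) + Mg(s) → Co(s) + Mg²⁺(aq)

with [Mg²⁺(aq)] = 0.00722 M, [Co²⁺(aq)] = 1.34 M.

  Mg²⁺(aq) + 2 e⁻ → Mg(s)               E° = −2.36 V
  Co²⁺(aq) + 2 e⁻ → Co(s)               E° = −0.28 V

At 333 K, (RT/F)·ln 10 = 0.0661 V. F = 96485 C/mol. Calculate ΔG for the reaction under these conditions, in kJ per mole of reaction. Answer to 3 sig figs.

−416 kJ/mol

E°cell = −0.28 − (−2.36) = +2.08 V; the balanced reaction transfers n = 2 electrons.
Q = [Mg²⁺(aq)] / [Co²⁺(aq)] = 0.00539, so log Q = −2.269 and E = +2.08 − (0.0661/2)(−2.269) = +2.1550 V.
Finally ΔG = −nFE = −(2)(96485 C/mol)(+2.1550 V) = −416 kJ/mol.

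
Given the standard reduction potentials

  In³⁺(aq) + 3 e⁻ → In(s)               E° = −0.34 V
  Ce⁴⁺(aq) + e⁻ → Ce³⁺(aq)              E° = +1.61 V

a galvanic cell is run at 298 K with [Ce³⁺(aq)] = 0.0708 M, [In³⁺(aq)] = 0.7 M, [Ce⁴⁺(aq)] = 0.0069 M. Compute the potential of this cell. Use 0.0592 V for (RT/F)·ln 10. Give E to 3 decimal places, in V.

The Ce⁴⁺/Ce³⁺ couple has the more positive E°, so it is the cathode; In³⁺/In is the anode.
E°cell = E°cat − E°an = +1.61 − (−0.34) = +1.95 V; n = 3.
The balanced reaction is 3 Ce⁴⁺(aq) + In(s) → 3 Ce³⁺(aq) + In³⁺(aq), so Q = ([Ce³⁺(aq)]^3·[In³⁺(aq)]) / [Ce⁴⁺(aq)]^3 = 756 and log Q = 2.879.
By the Nernst equation, E = +1.95 − (0.0592/3)·(2.879) = +1.893 V.

+1.893 V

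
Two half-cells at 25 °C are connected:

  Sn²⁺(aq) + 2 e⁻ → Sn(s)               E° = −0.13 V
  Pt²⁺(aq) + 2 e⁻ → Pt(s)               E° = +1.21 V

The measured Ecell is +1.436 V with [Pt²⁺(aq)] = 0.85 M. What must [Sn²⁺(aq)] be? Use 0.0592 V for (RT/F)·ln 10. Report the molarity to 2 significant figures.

With Pt²⁺/Pt at the cathode and Sn²⁺/Sn at the anode, E°cell = +1.21 − (−0.13) = +1.34 V (n = 2).
Since E = E° − (0.0592/n)·log Q, log Q = n(E° − E)/0.0592 = −3.243.
The balanced reaction is Pt²⁺(aq) + Sn(s) → Pt(s) + Sn²⁺(aq), so Q = [Sn²⁺(aq)] / [Pt²⁺(aq)].
Isolating [Sn²⁺(aq)] in Q = 10^{−3.243} yields log [Sn²⁺(aq)] = −3.314, i.e. 0.00049 M.

0.00049 M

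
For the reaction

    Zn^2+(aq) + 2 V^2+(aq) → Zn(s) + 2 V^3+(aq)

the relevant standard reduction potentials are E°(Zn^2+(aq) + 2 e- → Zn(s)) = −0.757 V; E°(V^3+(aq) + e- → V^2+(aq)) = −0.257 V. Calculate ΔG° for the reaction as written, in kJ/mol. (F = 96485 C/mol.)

+96.5 kJ/mol

In the reaction as written Zn^2+(aq) is reduced, so the Zn²⁺/Zn couple is the cathode and V³⁺/V²⁺ is the anode.
E°cell = −0.757 − (−0.257) = −0.500 V; balancing electrons gives n = 2.
ΔG° = −nFE°cell = −(2)(96485)(−0.500) J/mol = +96.5 kJ/mol.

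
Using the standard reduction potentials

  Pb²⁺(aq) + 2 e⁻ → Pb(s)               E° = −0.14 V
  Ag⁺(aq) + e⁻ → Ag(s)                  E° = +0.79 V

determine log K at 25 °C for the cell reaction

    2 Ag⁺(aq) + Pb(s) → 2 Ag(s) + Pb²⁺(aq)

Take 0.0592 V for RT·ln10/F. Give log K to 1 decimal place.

log K = 31.4

The Ag⁺/Ag couple is reduced (cathode); E°cell = +0.79 − (−0.14) = +0.93 V with n = 2.
At equilibrium E = 0, so log K = nE°cell / 0.0592 = (2)(+0.93) / 0.0592 = 31.4.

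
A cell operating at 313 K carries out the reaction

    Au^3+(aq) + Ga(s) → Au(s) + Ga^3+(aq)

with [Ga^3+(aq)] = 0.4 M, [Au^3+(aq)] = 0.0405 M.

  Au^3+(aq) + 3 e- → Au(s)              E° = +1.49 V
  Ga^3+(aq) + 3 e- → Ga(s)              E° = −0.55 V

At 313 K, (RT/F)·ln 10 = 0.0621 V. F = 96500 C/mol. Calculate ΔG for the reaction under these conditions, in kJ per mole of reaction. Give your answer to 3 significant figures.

E°cell = +1.49 − (−0.55) = +2.04 V; the balanced reaction transfers n = 3 electrons.
Q = [Ga^3+(aq)] / [Au^3+(aq)] = 9.88, so log Q = 0.995 and E = +2.04 − (0.0621/3)(0.995) = +2.0194 V.
Finally ΔG = −nFE = −(3)(96500 C/mol)(+2.0194 V) = −585 kJ/mol.

−585 kJ/mol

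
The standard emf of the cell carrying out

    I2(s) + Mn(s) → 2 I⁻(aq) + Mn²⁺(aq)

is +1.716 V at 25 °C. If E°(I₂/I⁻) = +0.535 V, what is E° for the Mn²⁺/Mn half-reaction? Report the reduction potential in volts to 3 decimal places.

In the reaction as written the I₂/I⁻ couple is reduced (cathode) and Mn²⁺/Mn is oxidized (anode), so E°cell = E°(I₂/I⁻) − E°(Mn²⁺/Mn).
E°(Mn²⁺/Mn) = E°(cathode) − E°cell = +0.535 − (+1.716) = −1.181 V.

−1.181 V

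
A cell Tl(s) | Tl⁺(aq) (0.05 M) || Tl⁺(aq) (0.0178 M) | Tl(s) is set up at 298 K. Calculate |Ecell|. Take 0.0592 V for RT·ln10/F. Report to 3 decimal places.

For a concentration cell E°cell = 0, since both electrodes use the same couple.
The compartment with the higher Tl⁺(aq) concentration (0.05 M) acts as the cathode; ions are reduced there and produced at the dilute (0.0178 M) anode.
With n = 1, Ecell = −(0.0592/1)·log([dilute]/[conc]) = −(0.0592/1)·log(0.0178/0.05) = +0.027 V.

0.027 V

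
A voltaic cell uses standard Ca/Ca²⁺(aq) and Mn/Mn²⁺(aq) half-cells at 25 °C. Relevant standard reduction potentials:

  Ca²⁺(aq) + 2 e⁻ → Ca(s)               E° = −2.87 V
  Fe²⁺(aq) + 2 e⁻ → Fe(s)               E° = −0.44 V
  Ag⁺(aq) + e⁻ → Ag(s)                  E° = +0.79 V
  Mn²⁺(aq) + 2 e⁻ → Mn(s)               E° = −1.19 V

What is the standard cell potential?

+1.68 V

Of the two couples in this cell, the one with the more positive reduction potential is reduced at the cathode: here that is Mn²⁺/Mn (−1.19 V); Ca²⁺/Ca (−2.87 V) is the anode.
E°cell = E°(cathode) − E°(anode) = −1.19 − (−2.87) = +1.68 V.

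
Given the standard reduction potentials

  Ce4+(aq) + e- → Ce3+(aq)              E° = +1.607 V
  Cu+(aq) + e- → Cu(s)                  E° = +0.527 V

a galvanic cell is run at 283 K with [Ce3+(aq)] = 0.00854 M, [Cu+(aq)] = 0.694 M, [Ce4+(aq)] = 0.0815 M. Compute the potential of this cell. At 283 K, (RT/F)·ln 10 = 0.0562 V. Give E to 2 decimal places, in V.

+1.14 V

The Ce⁴⁺/Ce³⁺ couple has the more positive E°, so it is the cathode; Cu⁺/Cu is the anode.
E°cell = +1.607 − (+0.527) = +1.080 V, with n = 1 electron transferred.
For the overall reaction Ce4+(aq) + Cu(s) → Ce3+(aq) + Cu+(aq), Q = ([Ce3+(aq)]·[Cu+(aq)]) / [Ce4+(aq)] = 0.0727, giving log Q = −1.138.
E = E° − (0.0562/n)·log Q = +1.080 − (0.0562/1)(−1.138) = +1.14 V.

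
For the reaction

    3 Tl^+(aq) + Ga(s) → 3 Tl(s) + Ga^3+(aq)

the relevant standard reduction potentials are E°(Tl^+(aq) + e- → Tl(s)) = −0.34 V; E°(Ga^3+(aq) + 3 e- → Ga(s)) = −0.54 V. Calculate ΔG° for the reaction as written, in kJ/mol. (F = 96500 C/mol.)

In the reaction as written Tl^+(aq) is reduced, so the Tl⁺/Tl couple is the cathode and Ga³⁺/Ga is the anode.
E°cell = −0.34 − (−0.54) = +0.20 V; balancing electrons gives n = 3.
ΔG° = −nFE°cell = −(3)(96500)(+0.20) J/mol = −57.9 kJ/mol.

−57.9 kJ/mol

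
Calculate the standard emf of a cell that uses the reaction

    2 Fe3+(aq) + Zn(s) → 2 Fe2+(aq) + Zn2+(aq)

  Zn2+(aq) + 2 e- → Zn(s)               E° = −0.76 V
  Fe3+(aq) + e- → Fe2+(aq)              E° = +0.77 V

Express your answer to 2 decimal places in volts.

In the reaction as written, Fe3+(aq) is reduced (cathode) and Zn2+(aq) is produced by oxidation at the anode.
E°cell = E°(cathode) − E°(anode) = +0.77 − (−0.76) = +1.53 V.

+1.53 V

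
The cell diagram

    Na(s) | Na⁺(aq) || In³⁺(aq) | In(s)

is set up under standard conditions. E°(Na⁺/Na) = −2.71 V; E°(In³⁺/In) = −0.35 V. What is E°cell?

By convention the left-hand electrode in cell notation is the anode (oxidation) and the right-hand electrode is the cathode (reduction).
E°cell = E°(right) − E°(left) = −0.35 − (−2.71) = +2.36 V.

+2.36 V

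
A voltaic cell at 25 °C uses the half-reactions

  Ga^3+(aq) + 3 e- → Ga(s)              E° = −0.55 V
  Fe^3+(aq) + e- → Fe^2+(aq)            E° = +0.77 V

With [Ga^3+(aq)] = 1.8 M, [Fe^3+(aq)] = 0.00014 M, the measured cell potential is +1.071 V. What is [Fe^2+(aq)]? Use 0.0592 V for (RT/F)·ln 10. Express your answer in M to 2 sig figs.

Fe³⁺/Fe²⁺ is the cathode (higher E°); E°cell = +0.77 − (−0.55) = +1.32 V with n = 3.
Rearranging E = E° − (0.0592/n)·log Q gives log Q = 3(+1.32 − (+1.071))/0.0592 = 12.618.
The balanced reaction is 3 Fe^3+(aq) + Ga(s) → 3 Fe^2+(aq) + Ga^3+(aq), so Q = ([Fe^2+(aq)]^3·[Ga^3+(aq)]) / [Fe^3+(aq)]^3.
Solving for the unknown gives log [Fe^2+(aq)] = 0.267, so [Fe^2+(aq)] ≈ 1.8 M.

1.8 M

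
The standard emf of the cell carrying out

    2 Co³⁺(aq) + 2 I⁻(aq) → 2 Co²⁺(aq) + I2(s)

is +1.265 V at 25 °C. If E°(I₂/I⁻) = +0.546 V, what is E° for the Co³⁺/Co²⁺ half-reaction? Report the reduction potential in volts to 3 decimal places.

+1.811 V

In the reaction as written the Co³⁺/Co²⁺ couple is reduced (cathode) and I₂/I⁻ is oxidized (anode), so E°cell = E°(Co³⁺/Co²⁺) − E°(I₂/I⁻).
E°(Co³⁺/Co²⁺) = E°cell + E°(anode) = +1.265 + (+0.546) = +1.811 V.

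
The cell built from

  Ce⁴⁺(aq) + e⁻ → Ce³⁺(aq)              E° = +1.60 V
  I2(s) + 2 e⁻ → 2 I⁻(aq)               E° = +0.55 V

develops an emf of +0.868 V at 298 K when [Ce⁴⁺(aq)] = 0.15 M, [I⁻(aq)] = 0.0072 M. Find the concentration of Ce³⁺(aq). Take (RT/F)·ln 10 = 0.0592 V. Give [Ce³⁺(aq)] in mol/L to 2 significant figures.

1.3 M

With Ce⁴⁺/Ce³⁺ at the cathode and I₂/I⁻ at the anode, E°cell = +1.60 − (+0.55) = +1.05 V (n = 2).
Since E = E° − (0.0592/n)·log Q, log Q = n(E° − E)/0.0592 = 6.149.
For 2 Ce⁴⁺(aq) + 2 I⁻(aq) → 2 Ce³⁺(aq) + I2(s), the reaction quotient is Q = [Ce³⁺(aq)]^2 / ([Ce⁴⁺(aq)]^2·[I⁻(aq)]^2).
Substituting the known concentrations and solving, log [Ce³⁺(aq)] = 0.108 and [Ce³⁺(aq)] = 1.3 M.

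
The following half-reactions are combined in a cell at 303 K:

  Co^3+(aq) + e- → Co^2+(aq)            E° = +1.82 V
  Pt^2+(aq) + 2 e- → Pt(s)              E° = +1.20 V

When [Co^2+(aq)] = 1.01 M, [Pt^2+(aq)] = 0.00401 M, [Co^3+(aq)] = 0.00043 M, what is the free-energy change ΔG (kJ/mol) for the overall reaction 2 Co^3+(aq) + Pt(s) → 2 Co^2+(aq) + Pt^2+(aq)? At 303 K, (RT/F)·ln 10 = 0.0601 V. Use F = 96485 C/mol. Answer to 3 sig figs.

With Co³⁺/Co²⁺ reduced at the cathode, E°cell = +1.82 − (+1.20) = +0.62 V and n = 2.
Q = ([Co^2+(aq)]^2·[Pt^2+(aq)]) / [Co^3+(aq)]^2 = 2.21×10^4, so log Q = 4.345 and E = +0.62 − (0.0601/2)(4.345) = +0.4894 V.
ΔG = −nFE = −(2)(96485)(+0.4894) J/mol = −94.4 kJ/mol.

−94.4 kJ/mol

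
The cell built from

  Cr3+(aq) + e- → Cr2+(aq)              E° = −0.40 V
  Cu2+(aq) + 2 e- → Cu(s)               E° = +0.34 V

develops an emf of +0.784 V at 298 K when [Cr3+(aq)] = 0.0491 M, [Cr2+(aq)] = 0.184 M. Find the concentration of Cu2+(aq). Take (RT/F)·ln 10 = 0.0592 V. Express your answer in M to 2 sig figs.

2.2 M

The Cu²⁺/Cu couple has the larger reduction potential, so it is the cathode: E°cell = +0.34 − (−0.40) = +0.74 V and n = 2.
From the Nernst equation, log Q = n(E° − E)/0.0592 = 2·(+0.74 − (+0.784))/0.0592 = −1.486.
For Cu2+(aq) + 2 Cr2+(aq) → Cu(s) + 2 Cr3+(aq), the reaction quotient is Q = [Cr3+(aq)]^2 / ([Cu2+(aq)]·[Cr2+(aq)]^2).
Substituting the known concentrations and solving, log [Cu2+(aq)] = 0.339 and [Cu2+(aq)] = 2.2 M.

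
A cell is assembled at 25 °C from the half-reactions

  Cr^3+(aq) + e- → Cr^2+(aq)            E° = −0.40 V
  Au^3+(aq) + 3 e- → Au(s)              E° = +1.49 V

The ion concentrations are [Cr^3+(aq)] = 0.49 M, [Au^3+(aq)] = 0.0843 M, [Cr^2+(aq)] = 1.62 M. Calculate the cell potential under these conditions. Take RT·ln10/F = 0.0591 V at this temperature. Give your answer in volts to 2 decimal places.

Au³⁺/Au is reduced (cathode, E° = +1.49 V) and Cr³⁺/Cr²⁺ is oxidized (anode).
E°cell = +1.49 − (−0.40) = +1.89 V, with n = 3 electrons transferred.
For the overall reaction Au^3+(aq) + 3 Cr^2+(aq) → Au(s) + 3 Cr^3+(aq), Q = [Cr^3+(aq)]^3 / ([Au^3+(aq)]·[Cr^2+(aq)]^3) = 0.328, giving log Q = −0.484.
Applying E = E° − (RT ln10/nF)·log Q gives +1.89 − (0.0591/3)(−0.484) = +1.90 V.

+1.90 V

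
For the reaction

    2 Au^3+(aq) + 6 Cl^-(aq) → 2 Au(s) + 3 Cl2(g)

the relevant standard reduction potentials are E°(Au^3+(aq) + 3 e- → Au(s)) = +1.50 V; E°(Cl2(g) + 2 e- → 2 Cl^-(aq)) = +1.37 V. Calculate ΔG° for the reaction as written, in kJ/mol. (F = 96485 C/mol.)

−75.3 kJ/mol

In the reaction as written Au^3+(aq) is reduced, so the Au³⁺/Au couple is the cathode and Cl₂/Cl⁻ is the anode.
E°cell = +1.50 − (+1.37) = +0.13 V; balancing electrons gives n = 6.
ΔG° = −nFE°cell = −(6)(96485)(+0.13) J/mol = −75.3 kJ/mol.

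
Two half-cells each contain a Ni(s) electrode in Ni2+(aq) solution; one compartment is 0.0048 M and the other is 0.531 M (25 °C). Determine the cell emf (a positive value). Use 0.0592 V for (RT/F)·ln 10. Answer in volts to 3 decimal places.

For a concentration cell E°cell = 0, since both electrodes use the same couple.
The compartment with the higher Ni2+(aq) concentration (0.531 M) acts as the cathode; ions are reduced there and produced at the dilute (0.0048 M) anode.
With n = 2, Ecell = −(0.0592/2)·log([dilute]/[conc]) = −(0.0592/2)·log(0.0048/0.531) = +0.060 V.

0.060 V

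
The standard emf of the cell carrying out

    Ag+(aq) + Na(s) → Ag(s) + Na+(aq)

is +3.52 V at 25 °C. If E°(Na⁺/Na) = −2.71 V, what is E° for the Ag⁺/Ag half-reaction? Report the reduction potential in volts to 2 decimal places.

In the reaction as written the Ag⁺/Ag couple is reduced (cathode) and Na⁺/Na is oxidized (anode), so E°cell = E°(Ag⁺/Ag) − E°(Na⁺/Na).
E°(Ag⁺/Ag) = E°cell + E°(anode) = +3.52 + (−2.71) = +0.81 V.

+0.81 V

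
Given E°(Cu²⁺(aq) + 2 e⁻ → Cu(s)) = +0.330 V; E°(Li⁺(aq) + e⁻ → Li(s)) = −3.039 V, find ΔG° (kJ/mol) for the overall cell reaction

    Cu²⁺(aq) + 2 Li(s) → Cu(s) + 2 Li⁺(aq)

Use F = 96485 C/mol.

In the reaction as written Cu²⁺(aq) is reduced, so the Cu²⁺/Cu couple is the cathode and Li⁺/Li is the anode.
E°cell = +0.330 − (−3.039) = +3.369 V; balancing electrons gives n = 2.
ΔG° = −nFE°cell = −(2)(96485)(+3.369) J/mol = −650 kJ/mol.

−650 kJ/mol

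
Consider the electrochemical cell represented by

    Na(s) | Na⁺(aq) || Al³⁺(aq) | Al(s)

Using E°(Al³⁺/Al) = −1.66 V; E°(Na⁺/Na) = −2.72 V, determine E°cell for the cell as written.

By convention the left-hand electrode in cell notation is the anode (oxidation) and the right-hand electrode is the cathode (reduction).
E°cell = E°(right) − E°(left) = −1.66 − (−2.72) = +1.06 V.

+1.06 V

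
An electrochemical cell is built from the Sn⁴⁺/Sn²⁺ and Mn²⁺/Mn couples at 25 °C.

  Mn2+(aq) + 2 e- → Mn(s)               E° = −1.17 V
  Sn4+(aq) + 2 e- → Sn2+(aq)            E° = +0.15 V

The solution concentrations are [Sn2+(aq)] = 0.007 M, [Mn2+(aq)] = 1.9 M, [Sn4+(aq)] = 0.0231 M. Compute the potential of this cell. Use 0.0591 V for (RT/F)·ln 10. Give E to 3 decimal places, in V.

+1.327 V

The Sn⁴⁺/Sn²⁺ couple has the more positive E°, so it is the cathode; Mn²⁺/Mn is the anode.
E°cell = +0.15 − (−1.17) = +1.32 V, with n = 2 electrons transferred.
The balanced reaction is Sn4+(aq) + Mn(s) → Sn2+(aq) + Mn2+(aq), so Q = ([Sn2+(aq)]·[Mn2+(aq)]) / [Sn4+(aq)] = 0.576 and log Q = −0.240.
By the Nernst equation, E = +1.32 − (0.0591/2)·(−0.240) = +1.327 V.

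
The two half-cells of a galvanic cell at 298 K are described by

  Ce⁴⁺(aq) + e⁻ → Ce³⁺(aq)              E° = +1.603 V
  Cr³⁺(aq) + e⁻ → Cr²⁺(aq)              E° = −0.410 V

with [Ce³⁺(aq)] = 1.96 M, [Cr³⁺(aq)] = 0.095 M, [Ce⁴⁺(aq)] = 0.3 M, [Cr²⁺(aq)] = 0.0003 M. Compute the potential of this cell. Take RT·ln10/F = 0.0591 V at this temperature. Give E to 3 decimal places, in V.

The Ce⁴⁺/Ce³⁺ couple has the more positive E°, so it is the cathode; Cr³⁺/Cr²⁺ is the anode.
The standard potential is +1.603 − (−0.410) = +2.013 V and the balanced reaction transfers n = 1 electron.
The balanced reaction is Ce⁴⁺(aq) + Cr²⁺(aq) → Ce³⁺(aq) + Cr³⁺(aq), so Q = ([Ce³⁺(aq)]·[Cr³⁺(aq)]) / ([Ce⁴⁺(aq)]·[Cr²⁺(aq)]) = 2.07×10^3 and log Q = 3.316.
Applying E = E° − (RT ln10/nF)·log Q gives +2.013 − (0.0591/1)(3.316) = +1.817 V.

+1.817 V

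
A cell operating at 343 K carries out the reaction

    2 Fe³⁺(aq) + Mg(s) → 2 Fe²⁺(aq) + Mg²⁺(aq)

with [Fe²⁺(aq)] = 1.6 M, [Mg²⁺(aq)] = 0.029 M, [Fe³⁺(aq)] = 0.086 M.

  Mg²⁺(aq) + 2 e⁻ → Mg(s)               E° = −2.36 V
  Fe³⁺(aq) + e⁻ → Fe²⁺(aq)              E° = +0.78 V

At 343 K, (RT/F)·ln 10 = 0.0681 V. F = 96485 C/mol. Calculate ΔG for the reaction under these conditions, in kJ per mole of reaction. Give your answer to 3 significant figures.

The standard cell potential is +0.78 − (−2.36) = +3.14 V, with n = 2 electrons in the balanced equation.
The reaction quotient is ([Fe²⁺(aq)]^2·[Mg²⁺(aq)]) / [Fe³⁺(aq)]^2 = 10; by Nernst, E = +3.14 − (0.0681/2)(1.002) = +3.1059 V.
Then ΔG = −nFE = −2 × 96485 × +3.1059 J/mol = −599 kJ/mol.

−599 kJ/mol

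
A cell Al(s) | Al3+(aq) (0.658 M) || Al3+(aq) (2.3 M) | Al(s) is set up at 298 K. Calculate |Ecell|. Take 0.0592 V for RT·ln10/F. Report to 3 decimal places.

For a concentration cell E°cell = 0, since both electrodes use the same couple.
The compartment with the higher Al3+(aq) concentration (2.3 M) acts as the cathode; ions are reduced there and produced at the dilute (0.658 M) anode.
With n = 3, Ecell = −(0.0592/3)·log([dilute]/[conc]) = −(0.0592/3)·log(0.658/2.3) = +0.011 V.

0.011 V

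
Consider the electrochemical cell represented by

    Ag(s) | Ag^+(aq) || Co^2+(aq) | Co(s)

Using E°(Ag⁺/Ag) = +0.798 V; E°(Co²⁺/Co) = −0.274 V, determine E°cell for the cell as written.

−1.072 V

By convention the left-hand electrode in cell notation is the anode (oxidation) and the right-hand electrode is the cathode (reduction).
E°cell = E°(right) − E°(left) = −0.274 − (+0.798) = −1.072 V.
The negative sign shows that, as written, the cell would require an external voltage to drive the reaction.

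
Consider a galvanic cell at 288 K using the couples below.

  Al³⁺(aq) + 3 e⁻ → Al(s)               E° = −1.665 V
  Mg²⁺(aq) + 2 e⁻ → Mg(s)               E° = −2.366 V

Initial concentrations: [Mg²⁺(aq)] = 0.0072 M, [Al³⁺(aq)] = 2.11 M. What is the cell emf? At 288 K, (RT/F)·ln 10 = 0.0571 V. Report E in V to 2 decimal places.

Al³⁺/Al is reduced (cathode, E° = −1.665 V) and Mg²⁺/Mg is oxidized (anode).
E°cell = E°cat − E°an = −1.665 − (−2.366) = +0.701 V; n = 6.
For the overall reaction 2 Al³⁺(aq) + 3 Mg(s) → 2 Al(s) + 3 Mg²⁺(aq), Q = [Mg²⁺(aq)]^3 / [Al³⁺(aq)]^2 = 8.38×10^−8, giving log Q = −7.077.
Applying E = E° − (RT ln10/nF)·log Q gives +0.701 − (0.0571/6)(−7.077) = +0.77 V.

+0.77 V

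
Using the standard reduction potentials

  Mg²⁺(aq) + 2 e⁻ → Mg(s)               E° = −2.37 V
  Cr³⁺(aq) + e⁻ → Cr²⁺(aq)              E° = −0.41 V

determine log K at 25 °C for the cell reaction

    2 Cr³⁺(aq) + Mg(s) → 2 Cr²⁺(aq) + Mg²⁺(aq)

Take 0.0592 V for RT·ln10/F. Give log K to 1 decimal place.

log K = 66.2

The Cr³⁺/Cr²⁺ couple is reduced (cathode); E°cell = −0.41 − (−2.37) = +1.96 V with n = 2.
At equilibrium E = 0, so log K = nE°cell / 0.0592 = (2)(+1.96) / 0.0592 = 66.2.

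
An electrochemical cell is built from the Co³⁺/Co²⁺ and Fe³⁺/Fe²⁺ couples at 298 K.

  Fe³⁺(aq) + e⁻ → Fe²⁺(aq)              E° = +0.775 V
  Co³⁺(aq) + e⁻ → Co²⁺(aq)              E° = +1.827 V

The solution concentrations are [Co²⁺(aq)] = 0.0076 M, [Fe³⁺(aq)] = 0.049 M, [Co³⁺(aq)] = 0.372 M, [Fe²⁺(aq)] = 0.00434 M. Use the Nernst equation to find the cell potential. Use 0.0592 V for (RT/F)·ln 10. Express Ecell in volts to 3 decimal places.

+1.090 V

Since E°(Co³⁺/Co²⁺) > E°(Fe³⁺/Fe²⁺), Co³⁺/Co²⁺ serves as the cathode.
E°cell = +1.827 − (+0.775) = +1.052 V, with n = 1 electron transferred.
For the overall reaction Co³⁺(aq) + Fe²⁺(aq) → Co²⁺(aq) + Fe³⁺(aq), Q = ([Co²⁺(aq)]·[Fe³⁺(aq)]) / ([Co³⁺(aq)]·[Fe²⁺(aq)]) = 0.231, giving log Q = −0.637.
E = E° − (0.0592/n)·log Q = +1.052 − (0.0592/1)(−0.637) = +1.090 V.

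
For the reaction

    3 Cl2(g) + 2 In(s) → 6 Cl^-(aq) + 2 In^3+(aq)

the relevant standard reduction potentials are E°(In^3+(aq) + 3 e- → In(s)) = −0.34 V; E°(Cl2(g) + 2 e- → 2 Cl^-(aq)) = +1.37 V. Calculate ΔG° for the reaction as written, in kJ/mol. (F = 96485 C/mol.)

−990 kJ/mol

In the reaction as written Cl2(g) is reduced, so the Cl₂/Cl⁻ couple is the cathode and In³⁺/In is the anode.
E°cell = +1.37 − (−0.34) = +1.71 V; balancing electrons gives n = 6.
ΔG° = −nFE°cell = −(6)(96485)(+1.71) J/mol = −990 kJ/mol.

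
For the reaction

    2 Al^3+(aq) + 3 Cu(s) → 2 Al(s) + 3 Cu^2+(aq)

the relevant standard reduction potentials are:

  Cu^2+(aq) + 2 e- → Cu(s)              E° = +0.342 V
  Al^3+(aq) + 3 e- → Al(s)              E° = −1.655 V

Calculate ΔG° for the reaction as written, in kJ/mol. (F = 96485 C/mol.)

In the reaction as written Al^3+(aq) is reduced, so the Al³⁺/Al couple is the cathode and Cu²⁺/Cu is the anode.
E°cell = −1.655 − (+0.342) = −1.997 V; balancing electrons gives n = 6.
ΔG° = −nFE°cell = −(6)(96485)(−1.997) J/mol = +1156 kJ/mol.

+1156 kJ/mol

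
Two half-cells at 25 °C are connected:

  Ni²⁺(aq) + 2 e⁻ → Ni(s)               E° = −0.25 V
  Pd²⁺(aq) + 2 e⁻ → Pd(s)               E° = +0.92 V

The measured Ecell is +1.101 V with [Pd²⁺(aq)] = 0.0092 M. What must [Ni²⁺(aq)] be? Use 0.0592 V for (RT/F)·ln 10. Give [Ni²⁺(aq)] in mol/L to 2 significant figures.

Pd²⁺/Pd is the cathode (higher E°); E°cell = +0.92 − (−0.25) = +1.17 V with n = 2.
From the Nernst equation, log Q = n(E° − E)/0.0592 = 2·(+1.17 − (+1.101))/0.0592 = 2.331.
The balanced reaction is Pd²⁺(aq) + Ni(s) → Pd(s) + Ni²⁺(aq), so Q = [Ni²⁺(aq)] / [Pd²⁺(aq)].
Solving for the unknown gives log [Ni²⁺(aq)] = 0.295, so [Ni²⁺(aq)] ≈ 2.0 M.

2.0 M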